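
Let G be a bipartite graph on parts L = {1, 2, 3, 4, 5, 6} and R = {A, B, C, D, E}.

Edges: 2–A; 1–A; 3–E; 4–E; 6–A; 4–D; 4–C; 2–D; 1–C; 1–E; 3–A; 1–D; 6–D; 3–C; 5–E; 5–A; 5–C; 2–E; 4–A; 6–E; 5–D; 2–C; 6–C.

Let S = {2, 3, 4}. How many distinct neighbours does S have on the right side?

The union of neighbours of {2, 3, 4} is {A, C, D, E}, which has 4 elements.
Since |N(S)| = 4 ≥ |S| = 3, Hall's condition holds for this subset.

4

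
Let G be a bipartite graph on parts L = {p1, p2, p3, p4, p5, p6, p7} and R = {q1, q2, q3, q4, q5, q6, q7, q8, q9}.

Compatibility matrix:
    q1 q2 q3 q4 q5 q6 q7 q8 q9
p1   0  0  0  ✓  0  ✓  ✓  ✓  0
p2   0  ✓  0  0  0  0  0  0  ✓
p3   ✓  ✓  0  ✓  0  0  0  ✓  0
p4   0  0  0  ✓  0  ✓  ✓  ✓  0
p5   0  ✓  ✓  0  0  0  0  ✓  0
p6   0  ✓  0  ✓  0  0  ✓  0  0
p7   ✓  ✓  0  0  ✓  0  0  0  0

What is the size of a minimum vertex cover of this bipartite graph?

The 7 edges p1–q6, p2–q9, p3–q4, p4–q8, p5–q3, p6–q7, p7–q2 form a matching, so any vertex cover needs at least 7 vertices (one per matched edge).
Conversely {p1, p2, p3, p4, p5, p6, p7} meets every edge and has exactly 7 vertices, so 7 is optimal.

7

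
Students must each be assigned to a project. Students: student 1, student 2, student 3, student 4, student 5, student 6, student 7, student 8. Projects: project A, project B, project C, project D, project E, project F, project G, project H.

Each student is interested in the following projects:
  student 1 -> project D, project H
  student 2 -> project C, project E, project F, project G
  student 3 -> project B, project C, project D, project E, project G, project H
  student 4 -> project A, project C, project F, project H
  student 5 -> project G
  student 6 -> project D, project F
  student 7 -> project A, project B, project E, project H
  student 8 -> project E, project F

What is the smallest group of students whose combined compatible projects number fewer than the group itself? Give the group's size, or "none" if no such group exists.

A matching saturating every student exists, for instance student 1→project H, student 2→project F, student 3→project B, student 4→project C, student 5→project G, student 6→project D, student 7→project A, student 8→project E.
By Hall's marriage theorem, this means |N(S)| ≥ |S| for every subset S, so no violating subset exists.

none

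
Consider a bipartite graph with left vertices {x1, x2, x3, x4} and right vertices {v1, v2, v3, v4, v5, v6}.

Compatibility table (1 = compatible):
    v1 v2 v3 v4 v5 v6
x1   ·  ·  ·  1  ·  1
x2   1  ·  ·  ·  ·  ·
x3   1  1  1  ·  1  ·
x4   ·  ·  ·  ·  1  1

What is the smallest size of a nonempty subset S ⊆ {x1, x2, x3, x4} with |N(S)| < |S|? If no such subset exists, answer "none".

A matching saturating every left vertex exists, for instance x1→v4, x2→v1, x3→v2, x4→v6.
By Hall's marriage theorem, this means |N(S)| ≥ |S| for every subset S, so no violating subset exists.

none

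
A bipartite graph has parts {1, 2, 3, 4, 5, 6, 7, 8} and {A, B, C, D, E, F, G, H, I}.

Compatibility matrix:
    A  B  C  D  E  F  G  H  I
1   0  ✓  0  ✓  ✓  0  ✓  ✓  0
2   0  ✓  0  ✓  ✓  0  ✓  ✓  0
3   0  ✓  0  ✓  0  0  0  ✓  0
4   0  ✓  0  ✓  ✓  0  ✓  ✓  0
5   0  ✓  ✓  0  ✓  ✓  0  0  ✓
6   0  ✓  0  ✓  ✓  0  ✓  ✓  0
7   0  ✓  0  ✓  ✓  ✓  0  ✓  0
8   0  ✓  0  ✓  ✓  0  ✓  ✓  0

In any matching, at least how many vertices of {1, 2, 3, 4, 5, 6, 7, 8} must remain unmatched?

1

For example, pair 1→B, 2→E, 3→D, 4→H, 5→I, 6→G, 7→F.
The set {1, 2, 3, 4, 6, 8} has only 5 neighbours ({B, D, E, G, H}), so by Hall's theorem at most 7 of the 8 left vertices can be matched.
That matches 7 of the 8, leaving 1 unmatched; no matching can do better.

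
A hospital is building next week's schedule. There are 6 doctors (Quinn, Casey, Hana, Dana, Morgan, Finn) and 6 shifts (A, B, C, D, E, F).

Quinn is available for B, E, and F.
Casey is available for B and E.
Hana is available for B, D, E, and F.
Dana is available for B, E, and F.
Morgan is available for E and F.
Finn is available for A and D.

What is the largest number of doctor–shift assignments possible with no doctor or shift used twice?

One maximum matching: Quinn-F, Casey-E, Hana-D, Dana-B, Finn-A.
The set {Quinn, Casey, Dana, Morgan} has only 3 neighbours ({B, E, F}), so by Hall's theorem at most 5 of the 6 doctors can be matched.

5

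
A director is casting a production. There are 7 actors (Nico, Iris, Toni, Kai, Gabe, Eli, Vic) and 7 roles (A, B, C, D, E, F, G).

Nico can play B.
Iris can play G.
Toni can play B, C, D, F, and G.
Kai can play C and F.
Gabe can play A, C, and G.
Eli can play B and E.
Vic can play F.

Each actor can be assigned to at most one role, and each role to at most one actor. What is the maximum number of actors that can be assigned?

7

For example, pair Nico→B, Iris→G, Toni→D, Kai→C, Gabe→A, Eli→E, Vic→F.
All 7 actors are matched, so no larger matching exists.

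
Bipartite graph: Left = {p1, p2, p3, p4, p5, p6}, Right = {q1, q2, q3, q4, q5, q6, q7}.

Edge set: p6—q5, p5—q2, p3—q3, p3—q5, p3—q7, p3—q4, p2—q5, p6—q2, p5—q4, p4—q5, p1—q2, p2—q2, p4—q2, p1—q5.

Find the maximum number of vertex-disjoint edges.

A valid assignment of size 4: p1-q5, p2-q2, p3-q7, p5-q4.
The set {p1, p2, p4, p6} has only 2 neighbours ({q2, q5}), so by Hall's theorem at most 4 of the 6 left vertices can be matched.

4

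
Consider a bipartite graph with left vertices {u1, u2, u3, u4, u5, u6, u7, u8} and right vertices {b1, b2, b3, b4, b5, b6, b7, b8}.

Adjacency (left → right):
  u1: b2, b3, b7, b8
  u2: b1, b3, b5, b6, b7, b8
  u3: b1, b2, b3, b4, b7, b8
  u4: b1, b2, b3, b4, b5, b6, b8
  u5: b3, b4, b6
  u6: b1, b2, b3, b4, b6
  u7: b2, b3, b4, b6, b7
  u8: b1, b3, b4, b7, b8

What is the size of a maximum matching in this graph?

8

For example, pair u1–b3, u2–b5, u3–b2, u4–b8, u5–b4, u6–b1, u7–b6, u8–b7.
This saturates every left vertex, so 8 is the maximum.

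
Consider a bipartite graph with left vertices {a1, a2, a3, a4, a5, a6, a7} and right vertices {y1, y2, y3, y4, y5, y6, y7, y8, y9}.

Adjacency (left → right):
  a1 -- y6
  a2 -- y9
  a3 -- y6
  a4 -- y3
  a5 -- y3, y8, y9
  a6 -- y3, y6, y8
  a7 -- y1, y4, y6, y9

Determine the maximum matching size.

For example, pair a1–y6, a2–y9, a4–y3, a5–y8, a7–y1.
The set {a1, a2, a3, a4, a5, a6} has only 4 neighbours ({y3, y6, y8, y9}), so by Hall's theorem at most 5 of the 7 left vertices can be matched.

5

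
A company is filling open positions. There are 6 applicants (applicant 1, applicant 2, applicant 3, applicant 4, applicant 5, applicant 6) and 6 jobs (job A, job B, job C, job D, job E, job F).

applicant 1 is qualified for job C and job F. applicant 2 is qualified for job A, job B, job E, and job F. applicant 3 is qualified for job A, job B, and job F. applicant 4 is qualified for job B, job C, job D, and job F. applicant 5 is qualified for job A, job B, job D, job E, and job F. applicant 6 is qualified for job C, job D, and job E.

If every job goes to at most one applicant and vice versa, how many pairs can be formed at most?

6

For example, pair applicant 1→job C, applicant 2→job E, applicant 3→job A, applicant 4→job F, applicant 5→job B, applicant 6→job D.
All 6 applicants are matched, so no larger matching exists.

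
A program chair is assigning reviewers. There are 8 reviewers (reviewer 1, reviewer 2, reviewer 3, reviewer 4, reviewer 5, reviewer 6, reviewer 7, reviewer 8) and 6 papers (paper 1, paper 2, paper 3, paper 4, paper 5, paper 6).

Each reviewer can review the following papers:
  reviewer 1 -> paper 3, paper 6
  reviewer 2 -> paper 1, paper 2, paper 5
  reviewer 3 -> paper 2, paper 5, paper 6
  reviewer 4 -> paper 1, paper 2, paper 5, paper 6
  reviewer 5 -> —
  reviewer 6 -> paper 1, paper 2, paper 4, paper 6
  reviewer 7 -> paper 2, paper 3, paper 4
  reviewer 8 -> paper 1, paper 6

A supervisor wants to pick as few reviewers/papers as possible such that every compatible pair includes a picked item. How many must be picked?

6

A maximum matching has 6 edges (e.g. reviewer 1–paper 3, reviewer 2–paper 2, reviewer 3–paper 5, reviewer 4–paper 1, reviewer 6–paper 6, reviewer 7–paper 4).
By König's theorem the minimum vertex cover has the same size. One such cover is {paper 1, paper 2, paper 3, paper 4, paper 5, paper 6}.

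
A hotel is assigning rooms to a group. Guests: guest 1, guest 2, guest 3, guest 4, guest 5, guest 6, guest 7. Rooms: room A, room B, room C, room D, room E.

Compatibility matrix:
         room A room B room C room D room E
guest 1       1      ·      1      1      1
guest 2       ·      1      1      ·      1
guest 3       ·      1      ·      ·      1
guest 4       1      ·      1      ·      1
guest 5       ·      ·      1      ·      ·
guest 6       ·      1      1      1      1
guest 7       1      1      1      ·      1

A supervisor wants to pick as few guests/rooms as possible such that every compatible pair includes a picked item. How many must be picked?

5

{room A, room B, room C, room D, room E} is a vertex cover of size 5: every edge has an endpoint in this set.
No smaller cover exists because guest 1–room D, guest 2–room E, guest 3–room B, guest 4–room A, guest 5–room C is a matching of size 5, and a cover must include an endpoint of each of these disjoint edges (König's theorem).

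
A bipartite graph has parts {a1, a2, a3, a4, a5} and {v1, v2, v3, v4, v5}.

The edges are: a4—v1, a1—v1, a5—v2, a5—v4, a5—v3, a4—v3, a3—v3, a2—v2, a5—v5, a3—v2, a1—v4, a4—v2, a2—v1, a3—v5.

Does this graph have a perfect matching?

A valid assignment of size 5: a1→v4, a2→v1, a3→v5, a4→v3, a5→v2.
All 5 left vertices are covered.

Yes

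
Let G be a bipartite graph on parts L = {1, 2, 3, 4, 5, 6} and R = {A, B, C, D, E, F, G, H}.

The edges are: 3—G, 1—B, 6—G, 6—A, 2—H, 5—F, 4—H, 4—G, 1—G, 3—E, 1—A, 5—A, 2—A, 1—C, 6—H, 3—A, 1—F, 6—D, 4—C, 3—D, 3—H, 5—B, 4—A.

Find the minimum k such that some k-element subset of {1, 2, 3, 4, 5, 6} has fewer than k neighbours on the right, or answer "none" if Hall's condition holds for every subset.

none

A matching saturating every left vertex exists, for instance 1→B, 2→H, 3→A, 4→C, 5→F, 6→G.
By Hall's marriage theorem, this means |N(S)| ≥ |S| for every subset S, so no violating subset exists.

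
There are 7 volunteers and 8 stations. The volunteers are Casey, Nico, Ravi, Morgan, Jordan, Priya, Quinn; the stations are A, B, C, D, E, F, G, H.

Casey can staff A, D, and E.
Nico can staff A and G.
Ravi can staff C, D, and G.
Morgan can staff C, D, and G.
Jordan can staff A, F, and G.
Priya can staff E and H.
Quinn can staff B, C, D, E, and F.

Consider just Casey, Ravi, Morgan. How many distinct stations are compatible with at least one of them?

The union of neighbours of {Casey, Ravi, Morgan} is {A, C, D, E, G}, which has 5 elements.
Since |N(S)| = 5 ≥ |S| = 3, Hall's condition holds for this subset.

5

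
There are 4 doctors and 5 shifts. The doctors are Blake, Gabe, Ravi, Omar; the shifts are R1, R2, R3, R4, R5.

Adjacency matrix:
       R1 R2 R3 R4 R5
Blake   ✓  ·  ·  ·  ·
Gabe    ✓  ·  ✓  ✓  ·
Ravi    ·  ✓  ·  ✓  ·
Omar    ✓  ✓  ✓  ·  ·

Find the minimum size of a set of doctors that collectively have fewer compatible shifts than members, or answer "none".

A matching saturating every doctor exists, for instance Blake→R1, Gabe→R4, Ravi→R2, Omar→R3.
By Hall's marriage theorem, this means |N(S)| ≥ |S| for every subset S, so no violating subset exists.

none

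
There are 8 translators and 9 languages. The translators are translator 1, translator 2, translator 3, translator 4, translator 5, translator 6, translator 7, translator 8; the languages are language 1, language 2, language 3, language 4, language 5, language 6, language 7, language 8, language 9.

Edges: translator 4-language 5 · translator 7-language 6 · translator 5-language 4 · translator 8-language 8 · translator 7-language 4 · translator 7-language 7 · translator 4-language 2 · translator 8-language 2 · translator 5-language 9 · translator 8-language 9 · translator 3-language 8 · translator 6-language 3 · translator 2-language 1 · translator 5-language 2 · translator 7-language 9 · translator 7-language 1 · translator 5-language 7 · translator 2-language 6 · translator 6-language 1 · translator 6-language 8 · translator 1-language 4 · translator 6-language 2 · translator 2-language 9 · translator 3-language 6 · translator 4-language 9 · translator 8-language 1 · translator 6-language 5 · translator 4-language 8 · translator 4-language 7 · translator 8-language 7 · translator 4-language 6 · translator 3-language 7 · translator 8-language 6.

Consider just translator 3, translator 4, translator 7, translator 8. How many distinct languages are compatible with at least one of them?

8

The union of neighbours of {translator 3, translator 4, translator 7, translator 8} is {language 1, language 2, language 4, language 5, language 6, language 7, language 8, language 9}, which has 8 elements.
Since |N(S)| = 8 ≥ |S| = 4, Hall's condition holds for this subset.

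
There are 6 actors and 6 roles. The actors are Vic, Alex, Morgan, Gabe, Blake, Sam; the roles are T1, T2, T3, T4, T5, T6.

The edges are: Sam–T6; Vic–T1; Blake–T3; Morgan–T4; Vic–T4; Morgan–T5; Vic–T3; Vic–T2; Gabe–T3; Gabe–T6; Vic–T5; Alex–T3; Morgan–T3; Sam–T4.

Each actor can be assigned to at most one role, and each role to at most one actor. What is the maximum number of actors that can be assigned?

5

A valid assignment of size 5: Vic→T1, Alex→T3, Morgan→T5, Gabe→T6, Sam→T4.
The set {Alex, Blake} has only 1 neighbour ({T3}), so by Hall's theorem at most 5 of the 6 actors can be matched.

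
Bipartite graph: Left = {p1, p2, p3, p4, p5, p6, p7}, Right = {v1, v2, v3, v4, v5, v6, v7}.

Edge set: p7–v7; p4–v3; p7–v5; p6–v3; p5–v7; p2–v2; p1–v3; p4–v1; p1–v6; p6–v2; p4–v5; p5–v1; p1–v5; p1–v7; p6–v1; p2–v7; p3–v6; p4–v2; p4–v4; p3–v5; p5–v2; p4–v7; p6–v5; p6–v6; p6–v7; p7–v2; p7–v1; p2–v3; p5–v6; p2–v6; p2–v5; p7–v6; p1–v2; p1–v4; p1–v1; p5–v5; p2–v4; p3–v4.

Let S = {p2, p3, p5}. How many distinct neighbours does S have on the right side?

The union of neighbours of {p2, p3, p5} is {v1, v2, v3, v4, v5, v6, v7}, which has 7 elements.
Since |N(S)| = 7 ≥ |S| = 3, Hall's condition holds for this subset.

7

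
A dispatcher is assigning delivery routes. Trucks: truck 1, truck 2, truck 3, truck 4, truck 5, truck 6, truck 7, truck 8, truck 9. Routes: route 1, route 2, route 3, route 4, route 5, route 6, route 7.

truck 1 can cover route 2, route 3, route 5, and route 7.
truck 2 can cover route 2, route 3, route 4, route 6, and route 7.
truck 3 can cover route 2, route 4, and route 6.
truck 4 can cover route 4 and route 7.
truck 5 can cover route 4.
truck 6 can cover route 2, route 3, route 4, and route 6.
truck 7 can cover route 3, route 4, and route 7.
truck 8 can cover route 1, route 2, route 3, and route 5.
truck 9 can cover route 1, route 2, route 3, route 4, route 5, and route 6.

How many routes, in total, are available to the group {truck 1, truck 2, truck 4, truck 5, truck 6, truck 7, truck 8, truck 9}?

The union of neighbours of {truck 1, truck 2, truck 4, truck 5, truck 6, truck 7, truck 8, truck 9} is {route 1, route 2, route 3, route 4, route 5, route 6, route 7}, which has 7 elements.
Since |N(S)| = 7 < |S| = 8, Hall's condition fails for this subset.

7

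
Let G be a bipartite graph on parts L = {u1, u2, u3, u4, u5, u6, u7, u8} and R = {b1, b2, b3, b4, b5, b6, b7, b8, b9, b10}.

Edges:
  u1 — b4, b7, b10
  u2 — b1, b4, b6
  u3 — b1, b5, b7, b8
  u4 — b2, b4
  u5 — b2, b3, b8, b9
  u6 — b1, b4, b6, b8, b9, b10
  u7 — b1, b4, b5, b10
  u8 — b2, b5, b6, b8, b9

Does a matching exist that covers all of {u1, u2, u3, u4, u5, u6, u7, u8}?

Yes

One maximum matching: u1–b7, u2–b6, u3–b8, u4–b2, u5–b3, u6–b1, u7–b4, u8–b5.
Every left vertex is matched, so this matching saturates all of them.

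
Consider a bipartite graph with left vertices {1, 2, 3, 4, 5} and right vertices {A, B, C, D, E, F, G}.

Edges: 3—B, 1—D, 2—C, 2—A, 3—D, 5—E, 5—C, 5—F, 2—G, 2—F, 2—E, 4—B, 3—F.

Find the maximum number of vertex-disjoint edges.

5

For example, pair 1→D, 2→G, 3→F, 4→B, 5→E.
This saturates every left vertex, so 5 is the maximum.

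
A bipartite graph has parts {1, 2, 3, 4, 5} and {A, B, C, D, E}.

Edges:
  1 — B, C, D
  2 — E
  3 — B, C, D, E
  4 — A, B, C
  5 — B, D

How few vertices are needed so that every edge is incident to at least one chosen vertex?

5

{1, 2, 3, 4, 5} is a vertex cover of size 5: every edge has an endpoint in this set.
No smaller cover exists because 1–D, 2–E, 3–C, 4–A, 5–B is a matching of size 5, and a cover must include an endpoint of each of these disjoint edges (König's theorem).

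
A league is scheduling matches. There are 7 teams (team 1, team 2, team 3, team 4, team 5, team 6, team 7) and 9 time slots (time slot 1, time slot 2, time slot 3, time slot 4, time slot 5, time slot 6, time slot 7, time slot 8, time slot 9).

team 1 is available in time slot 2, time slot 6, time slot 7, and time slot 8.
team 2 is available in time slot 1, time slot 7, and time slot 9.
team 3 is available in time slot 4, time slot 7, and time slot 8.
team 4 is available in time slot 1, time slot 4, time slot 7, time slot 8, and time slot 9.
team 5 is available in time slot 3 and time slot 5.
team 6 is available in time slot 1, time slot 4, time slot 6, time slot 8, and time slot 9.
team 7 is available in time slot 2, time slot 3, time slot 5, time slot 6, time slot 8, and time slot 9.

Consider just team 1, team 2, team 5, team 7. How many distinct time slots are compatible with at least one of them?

8

The union of neighbours of {team 1, team 2, team 5, team 7} is {time slot 1, time slot 2, time slot 3, time slot 5, time slot 6, time slot 7, time slot 8, time slot 9}, which has 8 elements.
Since |N(S)| = 8 ≥ |S| = 4, Hall's condition holds for this subset.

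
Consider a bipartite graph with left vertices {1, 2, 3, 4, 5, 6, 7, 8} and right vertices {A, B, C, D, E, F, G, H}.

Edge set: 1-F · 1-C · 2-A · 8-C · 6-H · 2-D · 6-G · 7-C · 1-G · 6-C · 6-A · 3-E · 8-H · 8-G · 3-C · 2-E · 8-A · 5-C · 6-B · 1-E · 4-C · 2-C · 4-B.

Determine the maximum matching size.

For example, pair 1→F, 2→D, 3→E, 4→B, 5→C, 6→A, 8→G.
The set {5, 7} has only 1 neighbour ({C}), so by Hall's theorem at most 7 of the 8 left vertices can be matched.

7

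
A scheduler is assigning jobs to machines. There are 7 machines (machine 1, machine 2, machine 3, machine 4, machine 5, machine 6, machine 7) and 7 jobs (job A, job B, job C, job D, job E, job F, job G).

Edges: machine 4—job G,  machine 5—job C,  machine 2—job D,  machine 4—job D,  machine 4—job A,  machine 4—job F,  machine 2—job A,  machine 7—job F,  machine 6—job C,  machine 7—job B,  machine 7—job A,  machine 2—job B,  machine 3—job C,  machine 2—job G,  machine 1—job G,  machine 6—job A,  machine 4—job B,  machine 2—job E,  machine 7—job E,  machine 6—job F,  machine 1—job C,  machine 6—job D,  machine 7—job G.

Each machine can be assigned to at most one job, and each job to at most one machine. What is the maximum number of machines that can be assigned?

6

One maximum matching: machine 1→job G, machine 2→job B, machine 3→job C, machine 4→job D, machine 6→job A, machine 7→job F.
The set {machine 3, machine 5} has only 1 neighbour ({job C}), so by Hall's theorem at most 6 of the 7 machines can be matched.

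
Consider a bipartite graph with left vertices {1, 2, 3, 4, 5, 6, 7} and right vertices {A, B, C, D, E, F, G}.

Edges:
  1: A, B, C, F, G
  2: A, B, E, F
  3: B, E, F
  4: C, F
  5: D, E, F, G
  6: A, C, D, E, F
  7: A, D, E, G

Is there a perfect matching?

One maximum matching: 1→G, 2→B, 3→F, 4→C, 5→D, 6→A, 7→E.
Every left vertex is matched, so this is a perfect matching.

Yes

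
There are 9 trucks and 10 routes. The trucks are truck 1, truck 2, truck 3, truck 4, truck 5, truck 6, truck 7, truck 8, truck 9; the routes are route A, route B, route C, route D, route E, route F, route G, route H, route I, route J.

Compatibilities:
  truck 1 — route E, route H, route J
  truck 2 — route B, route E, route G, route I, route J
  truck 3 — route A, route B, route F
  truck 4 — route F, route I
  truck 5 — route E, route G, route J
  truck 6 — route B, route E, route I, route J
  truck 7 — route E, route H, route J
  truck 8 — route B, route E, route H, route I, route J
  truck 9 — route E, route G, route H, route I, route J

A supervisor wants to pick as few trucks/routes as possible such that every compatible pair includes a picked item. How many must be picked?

8

{truck 3, truck 4, route B, route E, route G, route H, route I, route J} is a vertex cover of size 8: every edge has an endpoint in this set.
No smaller cover exists because truck 1–route J, truck 2–route I, truck 3–route A, truck 4–route F, truck 5–route G, truck 6–route B, truck 7–route H, truck 8–route E is a matching of size 8, and a cover must include an endpoint of each of these disjoint edges (König's theorem).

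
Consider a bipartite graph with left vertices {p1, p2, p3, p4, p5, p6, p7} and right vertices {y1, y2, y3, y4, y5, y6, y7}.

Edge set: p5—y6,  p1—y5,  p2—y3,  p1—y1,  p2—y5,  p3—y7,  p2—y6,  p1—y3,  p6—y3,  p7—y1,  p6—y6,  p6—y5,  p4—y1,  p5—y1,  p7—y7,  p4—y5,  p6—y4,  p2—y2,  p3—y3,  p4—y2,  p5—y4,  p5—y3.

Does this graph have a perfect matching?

Yes

A valid assignment of size 7: p1–y5, p2–y6, p3–y7, p4–y2, p5–y3, p6–y4, p7–y1.
All 7 left vertices are covered.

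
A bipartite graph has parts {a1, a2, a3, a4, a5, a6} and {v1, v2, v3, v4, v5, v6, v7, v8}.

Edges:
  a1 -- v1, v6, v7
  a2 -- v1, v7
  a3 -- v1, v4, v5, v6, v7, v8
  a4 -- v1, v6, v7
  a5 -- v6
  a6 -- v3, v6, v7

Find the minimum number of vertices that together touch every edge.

A maximum matching has 5 edges (e.g. a1–v7, a2–v1, a3–v8, a4–v6, a6–v3).
By König's theorem the minimum vertex cover has the same size. One such cover is {a3, a6, v1, v6, v7}.

5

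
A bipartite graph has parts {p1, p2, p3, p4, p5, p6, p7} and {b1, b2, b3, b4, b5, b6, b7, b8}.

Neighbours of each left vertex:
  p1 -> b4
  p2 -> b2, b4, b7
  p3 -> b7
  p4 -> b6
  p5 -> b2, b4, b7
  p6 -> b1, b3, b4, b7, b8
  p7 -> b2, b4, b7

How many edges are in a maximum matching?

5

One maximum matching: p1→b4, p2→b2, p3→b7, p4→b6, p6→b1.
The set {p1, p2, p3, p5, p7} has only 3 neighbours ({b2, b4, b7}), so by Hall's theorem at most 5 of the 7 left vertices can be matched.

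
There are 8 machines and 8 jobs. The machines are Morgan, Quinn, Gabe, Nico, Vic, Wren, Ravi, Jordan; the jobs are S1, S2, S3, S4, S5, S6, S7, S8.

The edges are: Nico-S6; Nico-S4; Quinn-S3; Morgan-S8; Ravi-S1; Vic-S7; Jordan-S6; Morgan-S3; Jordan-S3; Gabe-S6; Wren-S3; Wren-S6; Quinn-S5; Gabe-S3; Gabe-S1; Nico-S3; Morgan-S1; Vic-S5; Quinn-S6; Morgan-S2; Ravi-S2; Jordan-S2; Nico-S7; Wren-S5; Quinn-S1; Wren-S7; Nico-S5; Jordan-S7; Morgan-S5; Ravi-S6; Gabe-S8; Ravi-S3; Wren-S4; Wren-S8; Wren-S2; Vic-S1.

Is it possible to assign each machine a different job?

A valid assignment of size 8: Morgan-S1, Quinn-S3, Gabe-S8, Nico-S7, Vic-S5, Wren-S4, Ravi-S6, Jordan-S2.
All 8 machines are covered.

Yes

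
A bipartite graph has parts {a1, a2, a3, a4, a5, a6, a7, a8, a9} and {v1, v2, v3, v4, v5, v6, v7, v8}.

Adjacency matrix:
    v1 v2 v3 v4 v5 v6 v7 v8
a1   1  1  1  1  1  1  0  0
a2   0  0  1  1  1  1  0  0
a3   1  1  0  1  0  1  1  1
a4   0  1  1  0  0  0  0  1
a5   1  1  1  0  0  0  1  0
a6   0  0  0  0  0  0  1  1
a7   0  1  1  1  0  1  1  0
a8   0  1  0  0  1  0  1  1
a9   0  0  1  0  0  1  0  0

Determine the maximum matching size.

One maximum matching: a1-v1, a2-v5, a3-v4, a4-v3, a5-v7, a6-v8, a7-v6, a8-v2.
The set {a1, a2, a3, a4, a5, a6, a7, a8, a9} has only 8 neighbours ({v1, v2, v3, v4, v5, v6, v7, v8}), so by Hall's theorem at most 8 of the 9 left vertices can be matched.

8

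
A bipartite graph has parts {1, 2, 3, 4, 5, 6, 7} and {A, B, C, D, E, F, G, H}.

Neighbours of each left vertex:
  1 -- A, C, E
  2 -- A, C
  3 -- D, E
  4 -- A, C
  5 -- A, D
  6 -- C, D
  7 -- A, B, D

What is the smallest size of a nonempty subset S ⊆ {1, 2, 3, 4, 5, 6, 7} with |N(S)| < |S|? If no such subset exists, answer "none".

Take S = {2, 4, 5, 6}. Its neighbourhood is {A, C, D}, so |N(S)| = 3 < |S| = 4.
Every subset of size less than 4 has at least as many neighbours as members, so 4 is the minimum.

4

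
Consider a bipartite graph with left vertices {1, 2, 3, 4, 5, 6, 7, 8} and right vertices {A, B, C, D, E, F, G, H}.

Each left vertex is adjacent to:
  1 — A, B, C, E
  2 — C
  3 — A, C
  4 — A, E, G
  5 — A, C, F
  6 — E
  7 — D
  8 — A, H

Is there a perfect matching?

For example, pair 1-B, 2-C, 3-A, 4-G, 5-F, 6-E, 7-D, 8-H.
All 8 left vertices are covered.

Yes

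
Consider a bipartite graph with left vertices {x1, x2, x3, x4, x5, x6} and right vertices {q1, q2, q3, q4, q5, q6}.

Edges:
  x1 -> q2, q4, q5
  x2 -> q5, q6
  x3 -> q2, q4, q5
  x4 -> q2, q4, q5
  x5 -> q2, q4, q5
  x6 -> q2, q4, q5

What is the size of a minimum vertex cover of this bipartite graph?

4

A maximum matching has 4 edges (e.g. x1–q4, x2–q6, x3–q5, x4–q2).
By König's theorem the minimum vertex cover has the same size. One such cover is {x2, q2, q4, q5}.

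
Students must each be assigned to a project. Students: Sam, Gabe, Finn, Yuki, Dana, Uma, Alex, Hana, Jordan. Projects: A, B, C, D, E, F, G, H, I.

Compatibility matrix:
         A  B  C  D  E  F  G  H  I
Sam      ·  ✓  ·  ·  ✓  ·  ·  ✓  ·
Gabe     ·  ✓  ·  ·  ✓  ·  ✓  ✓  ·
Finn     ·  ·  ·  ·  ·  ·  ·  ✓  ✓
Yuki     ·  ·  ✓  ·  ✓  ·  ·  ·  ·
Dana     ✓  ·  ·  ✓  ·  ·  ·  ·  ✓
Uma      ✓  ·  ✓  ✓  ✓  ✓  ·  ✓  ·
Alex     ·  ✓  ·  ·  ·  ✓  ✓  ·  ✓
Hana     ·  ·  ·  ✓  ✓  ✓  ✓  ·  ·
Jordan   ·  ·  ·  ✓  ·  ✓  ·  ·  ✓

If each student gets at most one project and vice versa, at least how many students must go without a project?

A valid assignment of size 9: Sam-E, Gabe-G, Finn-H, Yuki-C, Dana-I, Uma-A, Alex-B, Hana-D, Jordan-F.
All 9 students are matched, so no larger matching exists.
That matches 9 of the 9, leaving 0 unmatched; no matching can do better.

0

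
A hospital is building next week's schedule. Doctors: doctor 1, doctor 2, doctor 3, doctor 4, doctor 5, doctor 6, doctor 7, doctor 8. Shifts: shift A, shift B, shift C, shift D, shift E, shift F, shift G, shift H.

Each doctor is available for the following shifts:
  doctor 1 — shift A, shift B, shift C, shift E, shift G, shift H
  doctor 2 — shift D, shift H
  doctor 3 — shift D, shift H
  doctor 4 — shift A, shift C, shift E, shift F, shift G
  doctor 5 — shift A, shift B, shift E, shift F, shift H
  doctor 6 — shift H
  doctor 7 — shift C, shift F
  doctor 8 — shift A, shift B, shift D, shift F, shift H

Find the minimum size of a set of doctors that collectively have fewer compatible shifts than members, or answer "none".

Take S = {doctor 2, doctor 3, doctor 6}. Its neighbourhood is {shift D, shift H}, so |N(S)| = 2 < |S| = 3.
Every subset of size less than 3 has at least as many neighbours as members, so 3 is the minimum.

3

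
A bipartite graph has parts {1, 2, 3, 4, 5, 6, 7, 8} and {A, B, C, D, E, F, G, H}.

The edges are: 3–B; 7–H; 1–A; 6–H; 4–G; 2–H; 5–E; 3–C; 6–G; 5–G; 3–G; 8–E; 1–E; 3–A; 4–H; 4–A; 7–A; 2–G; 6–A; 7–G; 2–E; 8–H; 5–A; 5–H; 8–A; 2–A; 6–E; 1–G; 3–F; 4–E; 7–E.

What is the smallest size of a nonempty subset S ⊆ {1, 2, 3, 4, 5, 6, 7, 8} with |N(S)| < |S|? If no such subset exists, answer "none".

5

Take S = {1, 2, 4, 5, 6}. Its neighbourhood is {A, E, G, H}, so |N(S)| = 4 < |S| = 5.
Every subset of size less than 5 has at least as many neighbours as members, so 5 is the minimum.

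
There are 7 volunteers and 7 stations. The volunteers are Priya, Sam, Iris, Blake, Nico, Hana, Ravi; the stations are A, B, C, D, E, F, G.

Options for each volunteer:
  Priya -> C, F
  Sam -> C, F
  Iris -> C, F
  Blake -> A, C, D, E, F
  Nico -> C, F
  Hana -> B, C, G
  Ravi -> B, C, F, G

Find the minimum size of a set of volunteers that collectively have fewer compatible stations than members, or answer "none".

3

Take S = {Priya, Sam, Iris}. Its neighbourhood is {C, F}, so |N(S)| = 2 < |S| = 3.
Every subset of size less than 3 has at least as many neighbours as members, so 3 is the minimum.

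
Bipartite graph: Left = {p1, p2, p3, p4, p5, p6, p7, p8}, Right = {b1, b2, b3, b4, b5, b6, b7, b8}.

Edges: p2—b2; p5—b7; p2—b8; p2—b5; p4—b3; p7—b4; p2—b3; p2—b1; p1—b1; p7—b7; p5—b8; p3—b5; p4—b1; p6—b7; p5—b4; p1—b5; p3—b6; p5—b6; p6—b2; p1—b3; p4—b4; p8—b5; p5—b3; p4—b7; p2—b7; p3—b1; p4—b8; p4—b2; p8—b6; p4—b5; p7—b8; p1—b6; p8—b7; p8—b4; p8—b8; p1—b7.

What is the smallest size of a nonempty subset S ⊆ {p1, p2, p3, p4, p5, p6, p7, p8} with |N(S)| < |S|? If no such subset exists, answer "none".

none

A matching saturating every left vertex exists, for instance p1→b3, p2→b5, p3→b6, p4→b1, p5→b8, p6→b2, p7→b4, p8→b7.
By Hall's marriage theorem, this means |N(S)| ≥ |S| for every subset S, so no violating subset exists.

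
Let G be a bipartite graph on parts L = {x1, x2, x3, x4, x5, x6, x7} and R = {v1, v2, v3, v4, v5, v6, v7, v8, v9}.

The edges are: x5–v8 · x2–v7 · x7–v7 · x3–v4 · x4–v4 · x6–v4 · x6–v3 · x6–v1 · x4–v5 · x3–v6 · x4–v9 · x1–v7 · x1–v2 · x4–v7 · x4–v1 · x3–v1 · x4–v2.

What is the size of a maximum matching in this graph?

6

One maximum matching: x1-v2, x2-v7, x3-v6, x4-v4, x5-v8, x6-v1.
The set {x2, x7} has only 1 neighbour ({v7}), so by Hall's theorem at most 6 of the 7 left vertices can be matched.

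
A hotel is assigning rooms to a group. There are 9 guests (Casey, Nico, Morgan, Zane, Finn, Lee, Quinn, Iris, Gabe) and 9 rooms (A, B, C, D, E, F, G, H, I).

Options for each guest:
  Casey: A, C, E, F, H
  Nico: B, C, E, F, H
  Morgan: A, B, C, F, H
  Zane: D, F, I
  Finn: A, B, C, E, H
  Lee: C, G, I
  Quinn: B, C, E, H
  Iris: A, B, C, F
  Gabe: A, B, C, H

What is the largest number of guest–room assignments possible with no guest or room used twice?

8

A valid assignment of size 8: Casey→F, Nico→H, Morgan→A, Zane→D, Finn→C, Lee→G, Quinn→E, Iris→B.
The set {Casey, Nico, Morgan, Finn, Quinn, Iris, Gabe} has only 6 neighbours ({A, B, C, E, F, H}), so by Hall's theorem at most 8 of the 9 guests can be matched.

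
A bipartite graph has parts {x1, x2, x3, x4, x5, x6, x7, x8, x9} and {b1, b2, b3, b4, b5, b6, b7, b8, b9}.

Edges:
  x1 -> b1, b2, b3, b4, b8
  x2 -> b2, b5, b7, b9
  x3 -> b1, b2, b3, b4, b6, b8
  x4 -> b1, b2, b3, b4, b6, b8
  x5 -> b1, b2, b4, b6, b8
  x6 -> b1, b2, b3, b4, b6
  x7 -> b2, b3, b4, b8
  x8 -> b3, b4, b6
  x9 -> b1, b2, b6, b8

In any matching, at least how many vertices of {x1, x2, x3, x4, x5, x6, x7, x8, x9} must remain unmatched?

For example, pair x1→b2, x2→b5, x3→b8, x4→b4, x5→b6, x6→b1, x7→b3.
The set {x1, x3, x4, x5, x6, x7, x8, x9} has only 6 neighbours ({b1, b2, b3, b4, b6, b8}), so by Hall's theorem at most 7 of the 9 left vertices can be matched.
That matches 7 of the 9, leaving 2 unmatched; no matching can do better.

2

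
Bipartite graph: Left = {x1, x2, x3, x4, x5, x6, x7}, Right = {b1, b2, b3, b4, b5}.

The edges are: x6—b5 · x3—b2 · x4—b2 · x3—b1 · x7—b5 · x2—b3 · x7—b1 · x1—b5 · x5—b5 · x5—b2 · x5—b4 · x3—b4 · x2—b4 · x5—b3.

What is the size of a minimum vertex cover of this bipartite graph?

The 5 edges x1–b5, x2–b4, x3–b1, x4–b2, x5–b3 form a matching, so any vertex cover needs at least 5 vertices (one per matched edge).
Conversely {b1, b2, b3, b4, b5} meets every edge and has exactly 5 vertices, so 5 is optimal.

5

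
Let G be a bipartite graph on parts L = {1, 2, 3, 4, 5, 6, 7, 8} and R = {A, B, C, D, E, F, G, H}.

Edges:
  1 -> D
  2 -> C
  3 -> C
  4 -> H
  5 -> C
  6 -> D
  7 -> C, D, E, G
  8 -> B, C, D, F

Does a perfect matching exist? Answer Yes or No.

The set {1, 2, 3, 5, 6} has only 2 neighbours ({C, D}), so by Hall's theorem at most 5 of the 8 left vertices can be matched.
Hence no matching covers every left vertex.

No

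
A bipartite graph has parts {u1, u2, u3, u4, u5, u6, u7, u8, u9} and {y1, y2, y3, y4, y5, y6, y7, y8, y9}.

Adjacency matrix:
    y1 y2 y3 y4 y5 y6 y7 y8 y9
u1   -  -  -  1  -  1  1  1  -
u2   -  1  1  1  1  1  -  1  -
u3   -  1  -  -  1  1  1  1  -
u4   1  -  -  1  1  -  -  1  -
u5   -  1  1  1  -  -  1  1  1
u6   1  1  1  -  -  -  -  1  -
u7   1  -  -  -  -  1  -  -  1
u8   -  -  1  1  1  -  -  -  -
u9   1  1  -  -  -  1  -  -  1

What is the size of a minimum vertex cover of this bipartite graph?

9

{u1, u2, u3, u4, u5, u6, u7, u8, u9} is a vertex cover of size 9: every edge has an endpoint in this set.
No smaller cover exists because u1–y8, u2–y6, u3–y7, u4–y5, u5–y9, u6–y3, u7–y1, u8–y4, u9–y2 is a matching of size 9, and a cover must include an endpoint of each of these disjoint edges (König's theorem).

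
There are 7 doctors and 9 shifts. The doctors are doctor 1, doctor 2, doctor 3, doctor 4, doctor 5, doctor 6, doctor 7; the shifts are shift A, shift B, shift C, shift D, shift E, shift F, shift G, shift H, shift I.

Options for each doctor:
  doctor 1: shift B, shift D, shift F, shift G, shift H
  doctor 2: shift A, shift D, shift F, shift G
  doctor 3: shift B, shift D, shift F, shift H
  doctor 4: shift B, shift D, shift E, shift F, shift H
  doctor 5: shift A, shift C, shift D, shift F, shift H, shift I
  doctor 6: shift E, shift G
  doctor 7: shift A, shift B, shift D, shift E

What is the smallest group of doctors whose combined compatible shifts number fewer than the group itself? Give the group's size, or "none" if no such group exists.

A matching saturating every doctor exists, for instance doctor 1→shift D, doctor 2→shift F, doctor 3→shift H, doctor 4→shift B, doctor 5→shift A, doctor 6→shift G, doctor 7→shift E.
By Hall's marriage theorem, this means |N(S)| ≥ |S| for every subset S, so no violating subset exists.

none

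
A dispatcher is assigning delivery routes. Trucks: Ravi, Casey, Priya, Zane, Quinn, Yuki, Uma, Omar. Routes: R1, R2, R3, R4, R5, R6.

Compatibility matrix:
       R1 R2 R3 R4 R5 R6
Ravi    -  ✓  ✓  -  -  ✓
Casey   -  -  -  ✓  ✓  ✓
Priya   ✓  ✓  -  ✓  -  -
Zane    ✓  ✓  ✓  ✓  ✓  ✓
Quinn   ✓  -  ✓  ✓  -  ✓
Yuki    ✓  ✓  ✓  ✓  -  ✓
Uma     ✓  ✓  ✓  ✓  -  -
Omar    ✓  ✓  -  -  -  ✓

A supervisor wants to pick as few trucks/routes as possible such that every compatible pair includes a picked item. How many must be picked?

A maximum matching has 6 edges (e.g. Ravi–R2, Casey–R5, Priya–R4, Zane–R3, Quinn–R1, Yuki–R6).
By König's theorem the minimum vertex cover has the same size. One such cover is {R1, R2, R3, R4, R5, R6}.

6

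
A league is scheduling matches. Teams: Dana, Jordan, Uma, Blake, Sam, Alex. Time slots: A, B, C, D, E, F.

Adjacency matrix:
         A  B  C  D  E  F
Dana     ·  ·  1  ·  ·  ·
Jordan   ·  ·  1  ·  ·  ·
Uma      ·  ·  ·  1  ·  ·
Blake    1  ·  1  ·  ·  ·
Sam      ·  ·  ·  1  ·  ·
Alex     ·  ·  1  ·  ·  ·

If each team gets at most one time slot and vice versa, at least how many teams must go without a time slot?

One maximum matching: Dana-C, Uma-D, Blake-A.
The set {Dana, Jordan, Uma, Sam, Alex} has only 2 neighbours ({C, D}), so by Hall's theorem at most 3 of the 6 teams can be matched.
That matches 3 of the 6, leaving 3 unmatched; no matching can do better.

3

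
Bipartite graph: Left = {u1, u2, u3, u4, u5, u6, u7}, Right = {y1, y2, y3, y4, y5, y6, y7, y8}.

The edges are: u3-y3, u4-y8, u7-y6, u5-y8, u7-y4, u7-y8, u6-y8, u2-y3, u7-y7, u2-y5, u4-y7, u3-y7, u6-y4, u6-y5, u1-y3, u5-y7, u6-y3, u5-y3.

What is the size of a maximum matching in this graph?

6

A valid assignment of size 6: u1-y3, u2-y5, u3-y7, u4-y8, u6-y4, u7-y6.
The set {u1, u3, u4, u5} has only 3 neighbours ({y3, y7, y8}), so by Hall's theorem at most 6 of the 7 left vertices can be matched.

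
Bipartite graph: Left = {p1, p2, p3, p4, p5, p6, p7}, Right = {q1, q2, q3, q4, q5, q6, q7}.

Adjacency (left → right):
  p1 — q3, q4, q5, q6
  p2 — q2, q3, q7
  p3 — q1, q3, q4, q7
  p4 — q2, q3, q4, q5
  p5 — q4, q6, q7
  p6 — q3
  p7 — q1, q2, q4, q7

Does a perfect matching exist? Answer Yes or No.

Yes

One maximum matching: p1→q4, p2→q7, p3→q1, p4→q5, p5→q6, p6→q3, p7→q2.
Every left vertex is matched, so this is a perfect matching.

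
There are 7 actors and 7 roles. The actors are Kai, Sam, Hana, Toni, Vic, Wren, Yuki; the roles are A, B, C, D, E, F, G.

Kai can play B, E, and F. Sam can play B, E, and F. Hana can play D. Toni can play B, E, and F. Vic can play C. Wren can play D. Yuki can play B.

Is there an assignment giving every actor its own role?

No

The set {Kai, Sam, Hana, Toni, Wren, Yuki} has only 4 neighbours ({B, D, E, F}), so by Hall's theorem at most 5 of the 7 actors can be matched.
Hence no matching covers every actor.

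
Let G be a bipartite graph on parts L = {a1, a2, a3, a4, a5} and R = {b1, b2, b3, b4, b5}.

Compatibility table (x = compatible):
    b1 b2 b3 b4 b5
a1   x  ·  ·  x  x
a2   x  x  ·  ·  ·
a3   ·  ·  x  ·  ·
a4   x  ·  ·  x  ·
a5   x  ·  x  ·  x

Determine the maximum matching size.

One maximum matching: a1–b4, a2–b2, a3–b3, a4–b1, a5–b5.
This saturates every left vertex, so 5 is the maximum.

5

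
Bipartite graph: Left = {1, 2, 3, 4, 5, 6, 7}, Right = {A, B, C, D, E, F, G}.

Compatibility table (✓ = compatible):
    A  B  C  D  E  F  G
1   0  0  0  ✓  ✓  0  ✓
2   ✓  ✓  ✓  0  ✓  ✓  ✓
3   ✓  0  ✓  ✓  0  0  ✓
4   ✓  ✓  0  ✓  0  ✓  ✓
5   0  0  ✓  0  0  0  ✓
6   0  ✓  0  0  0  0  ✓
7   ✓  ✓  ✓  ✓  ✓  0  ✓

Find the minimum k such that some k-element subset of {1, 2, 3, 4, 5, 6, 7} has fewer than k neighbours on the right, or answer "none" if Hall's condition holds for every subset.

none

A matching saturating every left vertex exists, for instance 1→E, 2→A, 3→D, 4→F, 5→C, 6→B, 7→G.
By Hall's marriage theorem, this means |N(S)| ≥ |S| for every subset S, so no violating subset exists.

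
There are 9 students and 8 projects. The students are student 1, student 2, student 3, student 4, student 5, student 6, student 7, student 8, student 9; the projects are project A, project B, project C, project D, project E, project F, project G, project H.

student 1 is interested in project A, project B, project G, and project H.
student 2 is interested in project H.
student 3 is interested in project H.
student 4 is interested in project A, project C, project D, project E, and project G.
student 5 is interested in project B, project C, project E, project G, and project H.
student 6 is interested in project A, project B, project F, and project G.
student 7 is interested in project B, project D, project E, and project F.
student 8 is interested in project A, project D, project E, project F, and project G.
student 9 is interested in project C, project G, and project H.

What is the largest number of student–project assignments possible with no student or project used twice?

A valid assignment of size 8: student 1→project A, student 2→project H, student 4→project G, student 5→project E, student 6→project B, student 7→project D, student 8→project F, student 9→project C.
The set {student 2, student 3} has only 1 neighbour ({project H}), so by Hall's theorem at most 8 of the 9 students can be matched.

8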